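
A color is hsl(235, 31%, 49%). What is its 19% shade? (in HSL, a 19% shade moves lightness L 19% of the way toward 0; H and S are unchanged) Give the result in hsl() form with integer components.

L moves 19% from 49 toward 0: 49 − 9.31 = 39.69 → 40.
H and S are unchanged.

hsl(235, 31%, 40%)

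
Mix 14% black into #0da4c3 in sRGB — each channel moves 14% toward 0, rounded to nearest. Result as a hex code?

#0da4c3 is rgb(13, 164, 195).
A 14% shade moves each channel 14% toward 0:
  R: 13 − 1.82 = 11.18 → 11
  G: 164 − 22.96 = 141.04 → 141
  B: 195 − 27.3 = 167.7 → 168
rgb(11, 141, 168) = #0b8da8.

#0b8da8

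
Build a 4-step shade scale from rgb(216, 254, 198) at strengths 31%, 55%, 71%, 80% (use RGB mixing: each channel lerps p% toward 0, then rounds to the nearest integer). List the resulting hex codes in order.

31%: (216 − 66.96 = 149.04→149, 254 − 78.74 = 175.26→175, 198 − 61.38 = 136.62→137) → #95AF89
55%: (216 − 118.8 = 97.2→97, 254 − 139.7 = 114.3→114, 198 − 108.9 = 89.1→89) → #617259
71%: (216 − 153.36 = 62.64→63, 254 − 180.34 = 73.66→74, 198 − 140.58 = 57.42→57) → #3F4A39
80%: (216 − 172.8 = 43.2→43, 254 − 203.2 = 50.8→51, 198 − 158.4 = 39.6→40) → #2B3328

#95AF89, #617259, #3F4A39, #2B3328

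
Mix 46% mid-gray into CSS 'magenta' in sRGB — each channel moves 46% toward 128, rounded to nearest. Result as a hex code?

CSS magenta is rgb(255, 0, 255).
A 46% tone moves each channel 46% toward 128:
  R: 255 − 58.42 = 196.58 → 197
  G: 0 + 0.46×(128−0) = 0 + 58.88 = 58.88 → 59
  B: 255 − 58.42 = 196.58 → 197
rgb(197, 59, 197) = #C53BC5.

#C53BC5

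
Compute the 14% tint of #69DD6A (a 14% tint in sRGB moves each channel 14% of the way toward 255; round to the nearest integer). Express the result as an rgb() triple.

#69DD6A is rgb(105, 221, 106).
A 14% tint moves each channel 14% toward 255:
  R: 105 + 21 = 126 → 126
  G: 221 + 0.14×(255−221) = 221 + 4.76 = 225.76 → 226
  B: 106 + 0.14×(255−106) = 106 + 20.86 = 126.86 → 127

rgb(126, 226, 127)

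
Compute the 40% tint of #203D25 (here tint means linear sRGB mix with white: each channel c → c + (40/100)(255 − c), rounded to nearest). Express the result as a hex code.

#798B7C

#203D25 is rgb(32, 61, 37).
Lerp each channel 40% toward 255:
  R: 32 + 89.2 = 121.2 → 121
  G: 61 + 0.4×(255−61) = 61 + 77.6 = 138.6 → 139
  B: 37 + 87.2 = 124.2 → 124
rgb(121, 139, 124) = #798B7C.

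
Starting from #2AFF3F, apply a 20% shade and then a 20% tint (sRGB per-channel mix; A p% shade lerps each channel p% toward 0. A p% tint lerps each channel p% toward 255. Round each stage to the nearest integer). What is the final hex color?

#4ED65B

#2AFF3F is rgb(42, 255, 63).
A 20% shade moves each channel 20% toward 0:
  R: 42 + 0.2×(0−42) = 42 − 8.4 = 33.6 → 34
  G: 255 + 0.2×(0−255) = 255 − 51 = 204 → 204
  B: 63 + 0.2×(0−63) = 63 − 12.6 = 50.4 → 50
After the shade: rgb(34, 204, 50) = #22CC32.
A 20% tint moves each channel 20% toward 255:
  R: 34 + 44.2 = 78.2 → 78
  G: 204 + 0.2×(255−204) = 204 + 10.2 = 214.2 → 214
  B: 50 + 0.2×(255−50) = 50 + 41 = 91 → 91
rgb(78, 214, 91) = #4ED65B.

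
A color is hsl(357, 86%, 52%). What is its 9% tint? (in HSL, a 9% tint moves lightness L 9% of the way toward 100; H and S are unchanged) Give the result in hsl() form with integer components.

hsl(357, 86%, 56%)

L moves 9% from 52 toward 100: 52 + 4.32 = 56.32 → 56.
H and S are unchanged.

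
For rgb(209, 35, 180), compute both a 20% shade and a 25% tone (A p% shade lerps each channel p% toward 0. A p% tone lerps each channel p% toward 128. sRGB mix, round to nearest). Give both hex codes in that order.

#a71c90, #bd3aa7

20% shade:
  R: 209 − 41.8 = 167.2 → 167
  G: 35 + 0.2×(0−35) = 35 − 7 = 28 → 28
  B: 180 − 36 = 144 → 144
  → #a71c90
25% tone:
  R: 209 + 0.25×(128−209) = 209 − 20.25 = 188.75 → 189
  G: 35 + 23.25 = 58.25 → 58
  B: 180 + 0.25×(128−180) = 180 − 13 = 167 → 167
  → #bd3aa7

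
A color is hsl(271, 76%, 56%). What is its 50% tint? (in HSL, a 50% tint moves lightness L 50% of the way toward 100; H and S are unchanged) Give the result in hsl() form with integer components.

hsl(271, 76%, 78%)

L moves 50% from 56 toward 100: 56 + 22 = 78 → 78.
H and S are unchanged.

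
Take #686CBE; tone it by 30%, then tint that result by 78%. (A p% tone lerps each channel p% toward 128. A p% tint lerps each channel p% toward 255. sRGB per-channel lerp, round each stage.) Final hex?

#DFE0ED

#686CBE is rgb(104, 108, 190).
A 30% tone moves each channel 30% toward 128:
  R: 104 + 7.2 = 111.2 → 111
  G: 108 + 6 = 114 → 114
  B: 190 + 0.3×(128−190) = 190 − 18.6 = 171.4 → 171
After the tone: rgb(111, 114, 171) = #6F72AB.
Lerp each channel 78% toward 255:
  R: 111 + 112.32 = 223.32 → 223
  G: 114 + 109.98 = 223.98 → 224
  B: 171 + 65.52 = 236.52 → 237
rgb(223, 224, 237) = #DFE0ED.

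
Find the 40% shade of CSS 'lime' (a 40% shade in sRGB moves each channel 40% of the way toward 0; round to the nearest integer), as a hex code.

#009900

CSS lime is rgb(0, 255, 0).
Per channel, c → c + 0.4(0 − c):
  R: 0 + 0.4×(0−0) = 0 + 0 = 0 → 0
  G: 255 + 0.4×(0−255) = 255 − 102 = 153 → 153
  B: 0 + 0.4×(0−0) = 0 + 0 = 0 → 0
rgb(0, 153, 0) = #009900.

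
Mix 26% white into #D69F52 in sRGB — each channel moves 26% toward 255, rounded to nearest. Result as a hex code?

#E1B87F

#D69F52 is rgb(214, 159, 82).
Lerp each channel 26% toward 255:
  R: 214 + 0.26×(255−214) = 214 + 10.66 = 224.66 → 225
  G: 159 + 0.26×(255−159) = 159 + 24.96 = 183.96 → 184
  B: 82 + 0.26×(255−82) = 82 + 44.98 = 126.98 → 127
rgb(225, 184, 127) = #E1B87F.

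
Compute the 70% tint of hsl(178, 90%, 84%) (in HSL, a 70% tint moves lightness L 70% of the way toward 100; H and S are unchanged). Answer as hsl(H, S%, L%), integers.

hsl(178, 90%, 95%)

L moves 70% from 84 toward 100: 84 + 11.2 = 95.2 → 95.
H and S are unchanged.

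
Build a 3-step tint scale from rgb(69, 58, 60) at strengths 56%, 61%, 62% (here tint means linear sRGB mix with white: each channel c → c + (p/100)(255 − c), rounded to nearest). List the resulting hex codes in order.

#ADA8A9, #B6B2B3, #B8B4B5

56%: (69 + 104.16 = 173.16→173, 58 + 110.32 = 168.32→168, 60 + 109.2 = 169.2→169) → #ADA8A9
61%: (69 + 113.46 = 182.46→182, 58 + 120.17 = 178.17→178, 60 + 118.95 = 178.95→179) → #B6B2B3
62%: (69 + 115.32 = 184.32→184, 58 + 122.14 = 180.14→180, 60 + 120.9 = 180.9→181) → #B8B4B5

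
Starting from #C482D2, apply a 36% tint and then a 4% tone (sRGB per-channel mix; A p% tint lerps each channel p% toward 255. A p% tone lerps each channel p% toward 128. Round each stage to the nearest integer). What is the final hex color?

#C482D2 is rgb(196, 130, 210).
A 36% tint moves each channel 36% toward 255:
  R: 196 + 0.36×(255−196) = 196 + 21.24 = 217.24 → 217
  G: 130 + 0.36×(255−130) = 130 + 45 = 175 → 175
  B: 210 + 16.2 = 226.2 → 226
After the tint: rgb(217, 175, 226) = #D9AFE2.
Lerp each channel 4% toward 128:
  R: 217 − 3.56 = 213.44 → 213
  G: 175 + 0.04×(128−175) = 175 − 1.88 = 173.12 → 173
  B: 226 + 0.04×(128−226) = 226 − 3.92 = 222.08 → 222
rgb(213, 173, 222) = #D5ADDE.

#D5ADDE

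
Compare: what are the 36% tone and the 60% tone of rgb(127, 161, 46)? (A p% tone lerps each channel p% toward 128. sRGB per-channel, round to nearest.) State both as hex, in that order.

36% tone:
  R: 127 + 0.36 = 127.36 → 127
  G: 161 + 0.36×(128−161) = 161 − 11.88 = 149.12 → 149
  B: 46 + 29.52 = 75.52 → 76
  → #7f954c
60% tone:
  R: 127 + 0.6 = 127.6 → 128
  G: 161 + 0.6×(128−161) = 161 − 19.8 = 141.2 → 141
  B: 46 + 0.6×(128−46) = 46 + 49.2 = 95.2 → 95
  → #808d5f

#7f954c, #808d5f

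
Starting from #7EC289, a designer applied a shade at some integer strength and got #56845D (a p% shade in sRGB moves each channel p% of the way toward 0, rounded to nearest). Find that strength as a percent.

32%

#7EC289 is rgb(126, 194, 137); #56845D is rgb(86, 132, 93).
On the G channel (widest range): 132 ≈ 194 + (p/100)(0 − 194), so p ≈ 100×(132 − 194)/(0 − 194) = -6200/-194 = 31.96.
p = 32 reproduces all three channels after rounding.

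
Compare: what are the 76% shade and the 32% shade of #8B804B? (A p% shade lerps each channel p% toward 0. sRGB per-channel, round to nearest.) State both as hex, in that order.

#8B804B is rgb(139, 128, 75).
76% shade:
  R: 139 + 0.76×(0−139) = 139 − 105.64 = 33.36 → 33
  G: 128 + 0.76×(0−128) = 128 − 97.28 = 30.72 → 31
  B: 75 + 0.76×(0−75) = 75 − 57 = 18 → 18
  → #211F12
32% shade:
  R: 139 + 0.32×(0−139) = 139 − 44.48 = 94.52 → 95
  G: 128 − 40.96 = 87.04 → 87
  B: 75 + 0.32×(0−75) = 75 − 24 = 51 → 51
  → #5F5733

#211F12, #5F5733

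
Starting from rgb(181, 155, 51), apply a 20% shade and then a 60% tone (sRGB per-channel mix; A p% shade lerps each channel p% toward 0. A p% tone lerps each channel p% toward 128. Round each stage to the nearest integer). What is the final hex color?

#877E5D

Lerp each channel 20% toward 0:
  R: 181 + 0.2×(0−181) = 181 − 36.2 = 144.8 → 145
  G: 155 + 0.2×(0−155) = 155 − 31 = 124 → 124
  B: 51 + 0.2×(0−51) = 51 − 10.2 = 40.8 → 41
After the shade: rgb(145, 124, 41) = #917C29.
Per channel, c → c + 0.6(128 − c):
  R: 145 + 0.6×(128−145) = 145 − 10.2 = 134.8 → 135
  G: 124 + 0.6×(128−124) = 124 + 2.4 = 126.4 → 126
  B: 41 + 0.6×(128−41) = 41 + 52.2 = 93.2 → 93
rgb(135, 126, 93) = #877E5D.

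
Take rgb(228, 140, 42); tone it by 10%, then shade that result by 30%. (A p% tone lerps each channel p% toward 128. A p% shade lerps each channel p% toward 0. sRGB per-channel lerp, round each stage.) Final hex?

Lerp each channel 10% toward 128:
  R: 228 + 0.1×(128−228) = 228 − 10 = 218 → 218
  G: 140 + 0.1×(128−140) = 140 − 1.2 = 138.8 → 139
  B: 42 + 0.1×(128−42) = 42 + 8.6 = 50.6 → 51
After the tone: rgb(218, 139, 51) = #DA8B33.
Lerp each channel 30% toward 0:
  R: 218 + 0.3×(0−218) = 218 − 65.4 = 152.6 → 153
  G: 139 + 0.3×(0−139) = 139 − 41.7 = 97.3 → 97
  B: 51 + 0.3×(0−51) = 51 − 15.3 = 35.7 → 36
rgb(153, 97, 36) = #996124.

#996124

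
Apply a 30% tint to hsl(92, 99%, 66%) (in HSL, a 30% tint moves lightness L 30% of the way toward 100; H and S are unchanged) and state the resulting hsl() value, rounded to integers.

hsl(92, 99%, 76%)

L moves 30% from 66 toward 100: 66 + 10.2 = 76.2 → 76.
H and S are unchanged.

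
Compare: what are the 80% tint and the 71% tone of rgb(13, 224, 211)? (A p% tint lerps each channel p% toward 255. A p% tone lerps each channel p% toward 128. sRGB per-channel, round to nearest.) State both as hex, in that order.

#cff9f6, #5f9c98

80% tint:
  R: 13 + 0.8×(255−13) = 13 + 193.6 = 206.6 → 207
  G: 224 + 0.8×(255−224) = 224 + 24.8 = 248.8 → 249
  B: 211 + 0.8×(255−211) = 211 + 35.2 = 246.2 → 246
  → #cff9f6
71% tone:
  R: 13 + 81.65 = 94.65 → 95
  G: 224 + 0.71×(128−224) = 224 − 68.16 = 155.84 → 156
  B: 211 + 0.71×(128−211) = 211 − 58.93 = 152.07 → 152
  → #5f9c98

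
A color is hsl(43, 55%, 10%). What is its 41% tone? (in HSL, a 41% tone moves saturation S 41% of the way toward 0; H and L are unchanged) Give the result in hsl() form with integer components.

hsl(43, 32%, 10%)

S moves 41% from 55 toward 0: 55 − 22.55 = 32.45 → 32.
H and L are unchanged.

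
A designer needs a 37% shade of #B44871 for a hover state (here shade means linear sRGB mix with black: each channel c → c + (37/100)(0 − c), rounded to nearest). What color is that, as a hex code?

#B44871 is rgb(180, 72, 113).
A 37% shade moves each channel 37% toward 0:
  R: 180 + 0.37×(0−180) = 180 − 66.6 = 113.4 → 113
  G: 72 − 26.64 = 45.36 → 45
  B: 113 − 41.81 = 71.19 → 71
rgb(113, 45, 71) = #712D47.

#712D47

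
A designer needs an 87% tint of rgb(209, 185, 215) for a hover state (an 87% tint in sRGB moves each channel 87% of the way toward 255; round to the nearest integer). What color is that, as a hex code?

Lerp each channel 87% toward 255:
  R: 209 + 0.87×(255−209) = 209 + 40.02 = 249.02 → 249
  G: 185 + 0.87×(255−185) = 185 + 60.9 = 245.9 → 246
  B: 215 + 0.87×(255−215) = 215 + 34.8 = 249.8 → 250
rgb(249, 246, 250) = #F9F6FA.

#F9F6FA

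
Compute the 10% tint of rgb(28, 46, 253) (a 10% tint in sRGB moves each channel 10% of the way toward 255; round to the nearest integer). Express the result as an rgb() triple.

rgb(51, 67, 253)

A 10% tint moves each channel 10% toward 255:
  R: 28 + 0.1×(255−28) = 28 + 22.7 = 50.7 → 51
  G: 46 + 20.9 = 66.9 → 67
  B: 253 + 0.1×(255−253) = 253 + 0.2 = 253.2 → 253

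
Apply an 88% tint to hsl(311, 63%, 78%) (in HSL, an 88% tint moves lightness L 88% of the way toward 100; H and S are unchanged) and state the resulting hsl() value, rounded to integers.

L moves 88% from 78 toward 100: 78 + 19.36 = 97.36 → 97.
H and S are unchanged.

hsl(311, 63%, 97%)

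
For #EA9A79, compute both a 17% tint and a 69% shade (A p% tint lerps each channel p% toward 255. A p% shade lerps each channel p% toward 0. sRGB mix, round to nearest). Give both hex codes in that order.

#EEAB90, #493026

#EA9A79 is rgb(234, 154, 121).
17% tint:
  R: 234 + 3.57 = 237.57 → 238
  G: 154 + 0.17×(255−154) = 154 + 17.17 = 171.17 → 171
  B: 121 + 22.78 = 143.78 → 144
  → #EEAB90
69% shade:
  R: 234 − 161.46 = 72.54 → 73
  G: 154 − 106.26 = 47.74 → 48
  B: 121 − 83.49 = 37.51 → 38
  → #493026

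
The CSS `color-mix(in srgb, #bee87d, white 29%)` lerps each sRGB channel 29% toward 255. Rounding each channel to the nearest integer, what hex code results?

#d1efa3

#bee87d is rgb(190, 232, 125).
Per channel, c → c + 0.29(255 − c):
  R: 190 + 0.29×(255−190) = 190 + 18.85 = 208.85 → 209
  G: 232 + 0.29×(255−232) = 232 + 6.67 = 238.67 → 239
  B: 125 + 0.29×(255−125) = 125 + 37.7 = 162.7 → 163
rgb(209, 239, 163) = #d1efa3.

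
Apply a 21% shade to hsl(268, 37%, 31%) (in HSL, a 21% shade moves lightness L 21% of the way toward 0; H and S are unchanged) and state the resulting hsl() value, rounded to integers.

hsl(268, 37%, 24%)

L moves 21% from 31 toward 0: 31 − 6.51 = 24.49 → 24.
H and S are unchanged.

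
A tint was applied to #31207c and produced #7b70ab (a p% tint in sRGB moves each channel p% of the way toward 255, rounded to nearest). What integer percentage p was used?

36%

#31207c is rgb(49, 32, 124); #7b70ab is rgb(123, 112, 171).
On the G channel (widest range): 112 ≈ 32 + (p/100)(255 − 32), so p ≈ 100×(112 − 32)/(255 − 32) = 8000/223 = 35.87.
p = 36 reproduces all three channels after rounding.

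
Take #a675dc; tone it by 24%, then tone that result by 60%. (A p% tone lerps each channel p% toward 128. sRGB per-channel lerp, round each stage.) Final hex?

#a675dc is rgb(166, 117, 220).
Lerp each channel 24% toward 128:
  R: 166 − 9.12 = 156.88 → 157
  G: 117 + 2.64 = 119.64 → 120
  B: 220 + 0.24×(128−220) = 220 − 22.08 = 197.92 → 198
After the tone: rgb(157, 120, 198) = #9d78c6.
A 60% tone moves each channel 60% toward 128:
  R: 157 + 0.6×(128−157) = 157 − 17.4 = 139.6 → 140
  G: 120 + 0.6×(128−120) = 120 + 4.8 = 124.8 → 125
  B: 198 − 42 = 156 → 156
rgb(140, 125, 156) = #8c7d9c.

#8c7d9c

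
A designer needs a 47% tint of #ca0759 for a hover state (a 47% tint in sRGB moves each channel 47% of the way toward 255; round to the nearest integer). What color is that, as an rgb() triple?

rgb(227, 124, 167)

#ca0759 is rgb(202, 7, 89).
A 47% tint moves each channel 47% toward 255:
  R: 202 + 24.91 = 226.91 → 227
  G: 7 + 116.56 = 123.56 → 124
  B: 89 + 0.47×(255−89) = 89 + 78.02 = 167.02 → 167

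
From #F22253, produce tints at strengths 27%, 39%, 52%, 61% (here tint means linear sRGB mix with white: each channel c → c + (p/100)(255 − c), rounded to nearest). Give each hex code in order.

#F65E81, #F77896, #F995AC, #FAA9BC

#F22253 is rgb(242, 34, 83).
27%: (242 + 3.51 = 245.51→246, 34 + 59.67 = 93.67→94, 83 + 46.44 = 129.44→129) → #F65E81
39%: (242 + 5.07 = 247.07→247, 34 + 86.19 = 120.19→120, 83 + 67.08 = 150.08→150) → #F77896
52%: (242 + 6.76 = 248.76→249, 34 + 114.92 = 148.92→149, 83 + 89.44 = 172.44→172) → #F995AC
61%: (242 + 7.93 = 249.93→250, 34 + 134.81 = 168.81→169, 83 + 104.92 = 187.92→188) → #FAA9BC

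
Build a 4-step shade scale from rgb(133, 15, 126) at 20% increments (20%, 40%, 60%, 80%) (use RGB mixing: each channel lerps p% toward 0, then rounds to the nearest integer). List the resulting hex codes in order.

20%: (133 − 26.6 = 106.4→106, 15 − 3 = 12→12, 126 − 25.2 = 100.8→101) → #6a0c65
40%: (133 − 53.2 = 79.8→80, 15 − 6 = 9→9, 126 − 50.4 = 75.6→76) → #50094c
60%: (133 − 79.8 = 53.2→53, 15 − 9 = 6→6, 126 − 75.6 = 50.4→50) → #350632
80%: (133 − 106.4 = 26.6→27, 15 − 12 = 3→3, 126 − 100.8 = 25.2→25) → #1b0319

#6a0c65, #50094c, #350632, #1b0319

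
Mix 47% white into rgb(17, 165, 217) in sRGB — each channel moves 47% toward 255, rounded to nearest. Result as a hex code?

#81CFEB

Lerp each channel 47% toward 255:
  R: 17 + 0.47×(255−17) = 17 + 111.86 = 128.86 → 129
  G: 165 + 42.3 = 207.3 → 207
  B: 217 + 17.86 = 234.86 → 235
rgb(129, 207, 235) = #81CFEB.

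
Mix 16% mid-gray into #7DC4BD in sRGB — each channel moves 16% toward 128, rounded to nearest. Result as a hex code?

#7DC4BD is rgb(125, 196, 189).
Per channel, c → c + 0.16(128 − c):
  R: 125 + 0.48 = 125.48 → 125
  G: 196 + 0.16×(128−196) = 196 − 10.88 = 185.12 → 185
  B: 189 + 0.16×(128−189) = 189 − 9.76 = 179.24 → 179
rgb(125, 185, 179) = #7DB9B3.

#7DB9B3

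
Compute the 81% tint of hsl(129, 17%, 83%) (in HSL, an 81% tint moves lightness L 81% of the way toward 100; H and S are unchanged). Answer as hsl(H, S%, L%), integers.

L moves 81% from 83 toward 100: 83 + 13.77 = 96.77 → 97.
H and S are unchanged.

hsl(129, 17%, 97%)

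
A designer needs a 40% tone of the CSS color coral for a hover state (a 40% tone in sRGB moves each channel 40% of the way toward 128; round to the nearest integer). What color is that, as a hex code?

CSS coral is rgb(255, 127, 80).
A 40% tone moves each channel 40% toward 128:
  R: 255 − 50.8 = 204.2 → 204
  G: 127 + 0.4×(128−127) = 127 + 0.4 = 127.4 → 127
  B: 80 + 19.2 = 99.2 → 99
rgb(204, 127, 99) = #CC7F63.

#CC7F63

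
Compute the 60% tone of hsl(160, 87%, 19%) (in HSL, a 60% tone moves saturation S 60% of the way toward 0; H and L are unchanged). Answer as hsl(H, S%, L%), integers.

hsl(160, 35%, 19%)

S moves 60% from 87 toward 0: 87 − 52.2 = 34.8 → 35.
H and L are unchanged.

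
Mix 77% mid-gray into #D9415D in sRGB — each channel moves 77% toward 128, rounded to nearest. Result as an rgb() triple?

rgb(148, 114, 120)

#D9415D is rgb(217, 65, 93).
Lerp each channel 77% toward 128:
  R: 217 + 0.77×(128−217) = 217 − 68.53 = 148.47 → 148
  G: 65 + 48.51 = 113.51 → 114
  B: 93 + 0.77×(128−93) = 93 + 26.95 = 119.95 → 120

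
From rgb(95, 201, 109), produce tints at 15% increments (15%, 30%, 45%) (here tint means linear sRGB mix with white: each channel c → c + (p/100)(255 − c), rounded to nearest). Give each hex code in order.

#77d183, #8fd999, #a7e1af

15%: (95 + 24 = 119→119, 201 + 8.1 = 209.1→209, 109 + 21.9 = 130.9→131) → #77d183
30%: (95 + 48 = 143→143, 201 + 16.2 = 217.2→217, 109 + 43.8 = 152.8→153) → #8fd999
45%: (95 + 72 = 167→167, 201 + 24.3 = 225.3→225, 109 + 65.7 = 174.7→175) → #a7e1af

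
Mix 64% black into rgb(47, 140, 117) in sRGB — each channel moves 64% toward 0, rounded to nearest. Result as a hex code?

#11322A

A 64% shade moves each channel 64% toward 0:
  R: 47 − 30.08 = 16.92 → 17
  G: 140 + 0.64×(0−140) = 140 − 89.6 = 50.4 → 50
  B: 117 + 0.64×(0−117) = 117 − 74.88 = 42.12 → 42
rgb(17, 50, 42) = #11322A.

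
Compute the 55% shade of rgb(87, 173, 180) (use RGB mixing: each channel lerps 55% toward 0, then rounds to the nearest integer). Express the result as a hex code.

Lerp each channel 55% toward 0:
  R: 87 − 47.85 = 39.15 → 39
  G: 173 − 95.15 = 77.85 → 78
  B: 180 + 0.55×(0−180) = 180 − 99 = 81 → 81
rgb(39, 78, 81) = #274E51.

#274E51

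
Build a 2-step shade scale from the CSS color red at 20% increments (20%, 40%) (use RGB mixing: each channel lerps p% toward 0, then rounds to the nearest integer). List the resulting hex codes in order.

#CC0000, #990000

CSS red is rgb(255, 0, 0).
20%: (255 − 51 = 204→204, 0→0, 0→0) → #CC0000
40%: (255 − 102 = 153→153, 0→0, 0→0) → #990000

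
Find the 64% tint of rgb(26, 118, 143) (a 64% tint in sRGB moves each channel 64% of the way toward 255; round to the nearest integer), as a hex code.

#ADCED7

Lerp each channel 64% toward 255:
  R: 26 + 0.64×(255−26) = 26 + 146.56 = 172.56 → 173
  G: 118 + 0.64×(255−118) = 118 + 87.68 = 205.68 → 206
  B: 143 + 0.64×(255−143) = 143 + 71.68 = 214.68 → 215
rgb(173, 206, 215) = #ADCED7.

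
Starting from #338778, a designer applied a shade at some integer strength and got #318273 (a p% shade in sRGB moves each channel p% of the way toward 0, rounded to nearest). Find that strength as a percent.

4%

#338778 is rgb(51, 135, 120); #318273 is rgb(49, 130, 115).
On the G channel (widest range): 130 ≈ 135 + (p/100)(0 − 135), so p ≈ 100×(130 − 135)/(0 − 135) = -500/-135 = 3.70.
p = 4 reproduces all three channels after rounding.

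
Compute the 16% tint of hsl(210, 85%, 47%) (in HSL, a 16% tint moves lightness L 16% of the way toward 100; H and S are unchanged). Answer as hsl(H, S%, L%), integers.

hsl(210, 85%, 55%)

L moves 16% from 47 toward 100: 47 + 8.48 = 55.48 → 55.
H and S are unchanged.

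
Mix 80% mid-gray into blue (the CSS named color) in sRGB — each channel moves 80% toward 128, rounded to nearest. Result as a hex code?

#666699

CSS blue is rgb(0, 0, 255).
Per channel, c → c + 0.8(128 − c):
  R: 0 + 0.8×(128−0) = 0 + 102.4 = 102.4 → 102
  G: 0 + 0.8×(128−0) = 0 + 102.4 = 102.4 → 102
  B: 255 + 0.8×(128−255) = 255 − 101.6 = 153.4 → 153
rgb(102, 102, 153) = #666699.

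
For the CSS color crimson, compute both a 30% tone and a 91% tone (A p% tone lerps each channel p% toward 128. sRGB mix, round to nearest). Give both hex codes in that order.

CSS crimson is rgb(220, 20, 60).
30% tone:
  R: 220 + 0.3×(128−220) = 220 − 27.6 = 192.4 → 192
  G: 20 + 32.4 = 52.4 → 52
  B: 60 + 0.3×(128−60) = 60 + 20.4 = 80.4 → 80
  → #C03450
91% tone:
  R: 220 + 0.91×(128−220) = 220 − 83.72 = 136.28 → 136
  G: 20 + 98.28 = 118.28 → 118
  B: 60 + 61.88 = 121.88 → 122
  → #88767A

#C03450, #88767A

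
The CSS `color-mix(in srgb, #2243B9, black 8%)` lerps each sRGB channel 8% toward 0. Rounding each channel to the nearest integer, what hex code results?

#1F3EAA

#2243B9 is rgb(34, 67, 185).
Lerp each channel 8% toward 0:
  R: 34 − 2.72 = 31.28 → 31
  G: 67 − 5.36 = 61.64 → 62
  B: 185 + 0.08×(0−185) = 185 − 14.8 = 170.2 → 170
rgb(31, 62, 170) = #1F3EAA.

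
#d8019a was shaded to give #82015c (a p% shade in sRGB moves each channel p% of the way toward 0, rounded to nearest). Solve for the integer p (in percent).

#d8019a is rgb(216, 1, 154); #82015c is rgb(130, 1, 92).
On the R channel (widest range): 130 ≈ 216 + (p/100)(0 − 216), so p ≈ 100×(130 − 216)/(0 − 216) = -8600/-216 = 39.81.
p = 40 reproduces all three channels after rounding.

40%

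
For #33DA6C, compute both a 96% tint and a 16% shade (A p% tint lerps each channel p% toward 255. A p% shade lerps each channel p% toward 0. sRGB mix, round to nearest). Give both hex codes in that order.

#33DA6C is rgb(51, 218, 108).
96% tint:
  R: 51 + 0.96×(255−51) = 51 + 195.84 = 246.84 → 247
  G: 218 + 35.52 = 253.52 → 254
  B: 108 + 0.96×(255−108) = 108 + 141.12 = 249.12 → 249
  → #F7FEF9
16% shade:
  R: 51 + 0.16×(0−51) = 51 − 8.16 = 42.84 → 43
  G: 218 − 34.88 = 183.12 → 183
  B: 108 + 0.16×(0−108) = 108 − 17.28 = 90.72 → 91
  → #2BB75B

#F7FEF9, #2BB75B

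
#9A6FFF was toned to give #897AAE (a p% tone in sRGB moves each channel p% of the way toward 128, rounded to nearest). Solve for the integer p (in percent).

64%

#9A6FFF is rgb(154, 111, 255); #897AAE is rgb(137, 122, 174).
On the B channel (widest range): 174 ≈ 255 + (p/100)(128 − 255), so p ≈ 100×(174 − 255)/(128 − 255) = -8100/-127 = 63.78.
p = 64 reproduces all three channels after rounding.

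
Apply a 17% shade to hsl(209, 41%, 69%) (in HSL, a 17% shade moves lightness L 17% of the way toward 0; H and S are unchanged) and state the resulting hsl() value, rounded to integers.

L moves 17% from 69 toward 0: 69 − 11.73 = 57.27 → 57.
H and S are unchanged.

hsl(209, 41%, 57%)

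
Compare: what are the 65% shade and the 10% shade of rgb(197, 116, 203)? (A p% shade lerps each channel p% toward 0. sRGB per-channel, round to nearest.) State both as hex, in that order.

#452947, #b168b7

65% shade:
  R: 197 − 128.05 = 68.95 → 69
  G: 116 − 75.4 = 40.6 → 41
  B: 203 + 0.65×(0−203) = 203 − 131.95 = 71.05 → 71
  → #452947
10% shade:
  R: 197 + 0.1×(0−197) = 197 − 19.7 = 177.3 → 177
  G: 116 + 0.1×(0−116) = 116 − 11.6 = 104.4 → 104
  B: 203 + 0.1×(0−203) = 203 − 20.3 = 182.7 → 183
  → #b168b7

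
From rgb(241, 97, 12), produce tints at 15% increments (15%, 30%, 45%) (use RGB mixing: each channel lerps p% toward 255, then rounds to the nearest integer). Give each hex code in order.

#f37930, #f59055, #f7a879

15%: (241 + 2.1 = 243.1→243, 97 + 23.7 = 120.7→121, 12 + 36.45 = 48.45→48) → #f37930
30%: (241 + 4.2 = 245.2→245, 97 + 47.4 = 144.4→144, 12 + 72.9 = 84.9→85) → #f59055
45%: (241 + 6.3 = 247.3→247, 97 + 71.1 = 168.1→168, 12 + 109.35 = 121.35→121) → #f7a879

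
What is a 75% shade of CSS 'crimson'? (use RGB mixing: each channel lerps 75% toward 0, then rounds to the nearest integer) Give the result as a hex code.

#37050f

CSS crimson is rgb(220, 20, 60).
A 75% shade moves each channel 75% toward 0:
  R: 220 + 0.75×(0−220) = 220 − 165 = 55 → 55
  G: 20 − 15 = 5 → 5
  B: 60 + 0.75×(0−60) = 60 − 45 = 15 → 15
rgb(55, 5, 15) = #37050f.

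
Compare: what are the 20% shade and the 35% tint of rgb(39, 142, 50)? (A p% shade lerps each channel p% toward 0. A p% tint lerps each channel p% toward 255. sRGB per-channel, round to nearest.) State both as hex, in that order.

20% shade:
  R: 39 + 0.2×(0−39) = 39 − 7.8 = 31.2 → 31
  G: 142 − 28.4 = 113.6 → 114
  B: 50 − 10 = 40 → 40
  → #1F7228
35% tint:
  R: 39 + 0.35×(255−39) = 39 + 75.6 = 114.6 → 115
  G: 142 + 0.35×(255−142) = 142 + 39.55 = 181.55 → 182
  B: 50 + 0.35×(255−50) = 50 + 71.75 = 121.75 → 122
  → #73B67A

#1F7228, #73B67A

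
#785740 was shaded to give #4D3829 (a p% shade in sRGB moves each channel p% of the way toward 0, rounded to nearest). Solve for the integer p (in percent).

36%

#785740 is rgb(120, 87, 64); #4D3829 is rgb(77, 56, 41).
On the R channel (widest range): 77 ≈ 120 + (p/100)(0 − 120), so p ≈ 100×(77 − 120)/(0 − 120) = -4300/-120 = 35.83.
p = 36 reproduces all three channels after rounding.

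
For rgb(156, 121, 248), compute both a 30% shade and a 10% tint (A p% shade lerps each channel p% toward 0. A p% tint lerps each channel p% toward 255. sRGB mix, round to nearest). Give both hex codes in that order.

30% shade:
  R: 156 − 46.8 = 109.2 → 109
  G: 121 + 0.3×(0−121) = 121 − 36.3 = 84.7 → 85
  B: 248 − 74.4 = 173.6 → 174
  → #6D55AE
10% tint:
  R: 156 + 0.1×(255−156) = 156 + 9.9 = 165.9 → 166
  G: 121 + 13.4 = 134.4 → 134
  B: 248 + 0.7 = 248.7 → 249
  → #A686F9

#6D55AE, #A686F9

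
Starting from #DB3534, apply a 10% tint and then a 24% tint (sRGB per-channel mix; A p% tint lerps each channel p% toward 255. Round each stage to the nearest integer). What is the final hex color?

#DB3534 is rgb(219, 53, 52).
Per channel, c → c + 0.1(255 − c):
  R: 219 + 0.1×(255−219) = 219 + 3.6 = 222.6 → 223
  G: 53 + 0.1×(255−53) = 53 + 20.2 = 73.2 → 73
  B: 52 + 20.3 = 72.3 → 72
After the tint: rgb(223, 73, 72) = #DF4948.
A 24% tint moves each channel 24% toward 255:
  R: 223 + 0.24×(255−223) = 223 + 7.68 = 230.68 → 231
  G: 73 + 43.68 = 116.68 → 117
  B: 72 + 0.24×(255−72) = 72 + 43.92 = 115.92 → 116
rgb(231, 117, 116) = #E77574.

#E77574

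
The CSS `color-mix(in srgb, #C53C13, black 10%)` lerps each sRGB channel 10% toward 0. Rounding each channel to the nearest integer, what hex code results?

#B13611

#C53C13 is rgb(197, 60, 19).
A 10% shade moves each channel 10% toward 0:
  R: 197 + 0.1×(0−197) = 197 − 19.7 = 177.3 → 177
  G: 60 + 0.1×(0−60) = 60 − 6 = 54 → 54
  B: 19 − 1.9 = 17.1 → 17
rgb(177, 54, 17) = #B13611.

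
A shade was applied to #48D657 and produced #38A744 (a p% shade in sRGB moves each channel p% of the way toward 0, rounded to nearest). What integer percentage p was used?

#48D657 is rgb(72, 214, 87); #38A744 is rgb(56, 167, 68).
On the G channel (widest range): 167 ≈ 214 + (p/100)(0 − 214), so p ≈ 100×(167 − 214)/(0 − 214) = -4700/-214 = 21.96.
p = 22 reproduces all three channels after rounding.

22%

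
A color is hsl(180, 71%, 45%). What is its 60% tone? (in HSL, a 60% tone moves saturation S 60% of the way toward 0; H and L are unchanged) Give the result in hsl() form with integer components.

hsl(180, 28%, 45%)

S moves 60% from 71 toward 0: 71 − 42.6 = 28.4 → 28.
H and L are unchanged.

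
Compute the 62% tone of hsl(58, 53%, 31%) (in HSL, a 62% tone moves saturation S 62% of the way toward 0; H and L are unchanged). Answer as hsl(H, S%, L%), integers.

S moves 62% from 53 toward 0: 53 − 32.86 = 20.14 → 20.
H and L are unchanged.

hsl(58, 20%, 31%)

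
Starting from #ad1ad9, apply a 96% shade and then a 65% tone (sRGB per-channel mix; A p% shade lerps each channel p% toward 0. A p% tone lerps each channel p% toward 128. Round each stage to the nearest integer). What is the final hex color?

#565456

#ad1ad9 is rgb(173, 26, 217).
Per channel, c → c + 0.96(0 − c):
  R: 173 + 0.96×(0−173) = 173 − 166.08 = 6.92 → 7
  G: 26 + 0.96×(0−26) = 26 − 24.96 = 1.04 → 1
  B: 217 − 208.32 = 8.68 → 9
After the shade: rgb(7, 1, 9) = #070109.
Lerp each channel 65% toward 128:
  R: 7 + 78.65 = 85.65 → 86
  G: 1 + 82.55 = 83.55 → 84
  B: 9 + 77.35 = 86.35 → 86
rgb(86, 84, 86) = #565456.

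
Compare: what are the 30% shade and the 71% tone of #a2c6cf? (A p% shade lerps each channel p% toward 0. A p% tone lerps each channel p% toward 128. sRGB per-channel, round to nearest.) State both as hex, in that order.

#718b91, #8a9497

#a2c6cf is rgb(162, 198, 207).
30% shade:
  R: 162 − 48.6 = 113.4 → 113
  G: 198 − 59.4 = 138.6 → 139
  B: 207 + 0.3×(0−207) = 207 − 62.1 = 144.9 → 145
  → #718b91
71% tone:
  R: 162 + 0.71×(128−162) = 162 − 24.14 = 137.86 → 138
  G: 198 + 0.71×(128−198) = 198 − 49.7 = 148.3 → 148
  B: 207 + 0.71×(128−207) = 207 − 56.09 = 150.91 → 151
  → #8a9497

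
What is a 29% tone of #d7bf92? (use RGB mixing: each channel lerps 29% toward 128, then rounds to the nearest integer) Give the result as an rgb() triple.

#d7bf92 is rgb(215, 191, 146).
Lerp each channel 29% toward 128:
  R: 215 + 0.29×(128−215) = 215 − 25.23 = 189.77 → 190
  G: 191 + 0.29×(128−191) = 191 − 18.27 = 172.73 → 173
  B: 146 − 5.22 = 140.78 → 141

rgb(190, 173, 141)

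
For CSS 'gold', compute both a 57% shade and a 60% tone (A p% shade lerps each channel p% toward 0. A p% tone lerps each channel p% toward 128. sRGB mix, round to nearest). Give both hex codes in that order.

CSS gold is rgb(255, 215, 0).
57% shade:
  R: 255 + 0.57×(0−255) = 255 − 145.35 = 109.65 → 110
  G: 215 − 122.55 = 92.45 → 92
  B: 0 + 0 = 0 → 0
  → #6E5C00
60% tone:
  R: 255 − 76.2 = 178.8 → 179
  G: 215 − 52.2 = 162.8 → 163
  B: 0 + 0.6×(128−0) = 0 + 76.8 = 76.8 → 77
  → #B3A34D

#6E5C00, #B3A34D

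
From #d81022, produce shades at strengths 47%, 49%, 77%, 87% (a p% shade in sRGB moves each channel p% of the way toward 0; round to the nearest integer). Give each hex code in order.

#720812, #6e0811, #320408, #1c0204

#d81022 is rgb(216, 16, 34).
47%: (216 − 101.52 = 114.48→114, 16 − 7.52 = 8.48→8, 34 − 15.98 = 18.02→18) → #720812
49%: (216 − 105.84 = 110.16→110, 16 − 7.84 = 8.16→8, 34 − 16.66 = 17.34→17) → #6e0811
77%: (216 − 166.32 = 49.68→50, 16 − 12.32 = 3.68→4, 34 − 26.18 = 7.82→8) → #320408
87%: (216 − 187.92 = 28.08→28, 16 − 13.92 = 2.08→2, 34 − 29.58 = 4.42→4) → #1c0204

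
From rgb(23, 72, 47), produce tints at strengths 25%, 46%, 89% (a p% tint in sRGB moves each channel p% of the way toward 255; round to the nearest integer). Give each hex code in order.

#517663, #829C8F, #E5EBE8

25%: (23 + 58 = 81→81, 72 + 45.75 = 117.75→118, 47 + 52 = 99→99) → #517663
46%: (23 + 106.72 = 129.72→130, 72 + 84.18 = 156.18→156, 47 + 95.68 = 142.68→143) → #829C8F
89%: (23 + 206.48 = 229.48→229, 72 + 162.87 = 234.87→235, 47 + 185.12 = 232.12→232) → #E5EBE8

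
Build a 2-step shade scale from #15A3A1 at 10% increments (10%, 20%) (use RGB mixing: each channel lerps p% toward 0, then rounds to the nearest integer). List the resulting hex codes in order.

#15A3A1 is rgb(21, 163, 161).
10%: (21 − 2.1 = 18.9→19, 163 − 16.3 = 146.7→147, 161 − 16.1 = 144.9→145) → #139391
20%: (21 − 4.2 = 16.8→17, 163 − 32.6 = 130.4→130, 161 − 32.2 = 128.8→129) → #118281

#139391, #118281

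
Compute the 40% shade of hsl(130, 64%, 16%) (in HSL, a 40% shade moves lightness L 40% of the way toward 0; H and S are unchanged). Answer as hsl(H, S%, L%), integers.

hsl(130, 64%, 10%)

L moves 40% from 16 toward 0: 16 − 6.4 = 9.6 → 10.
H and S are unchanged.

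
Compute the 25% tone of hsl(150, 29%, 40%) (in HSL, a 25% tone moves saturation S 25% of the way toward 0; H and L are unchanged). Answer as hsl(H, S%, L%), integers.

S moves 25% from 29 toward 0: 29 − 7.25 = 21.75 → 22.
H and L are unchanged.

hsl(150, 22%, 40%)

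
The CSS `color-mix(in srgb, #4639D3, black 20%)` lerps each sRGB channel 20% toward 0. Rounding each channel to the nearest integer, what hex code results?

#4639D3 is rgb(70, 57, 211).
A 20% shade moves each channel 20% toward 0:
  R: 70 + 0.2×(0−70) = 70 − 14 = 56 → 56
  G: 57 + 0.2×(0−57) = 57 − 11.4 = 45.6 → 46
  B: 211 + 0.2×(0−211) = 211 − 42.2 = 168.8 → 169
rgb(56, 46, 169) = #382EA9.

#382EA9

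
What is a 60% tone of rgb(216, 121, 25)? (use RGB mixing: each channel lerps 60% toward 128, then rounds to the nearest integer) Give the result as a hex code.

#a37d57

A 60% tone moves each channel 60% toward 128:
  R: 216 + 0.6×(128−216) = 216 − 52.8 = 163.2 → 163
  G: 121 + 0.6×(128−121) = 121 + 4.2 = 125.2 → 125
  B: 25 + 61.8 = 86.8 → 87
rgb(163, 125, 87) = #a37d57.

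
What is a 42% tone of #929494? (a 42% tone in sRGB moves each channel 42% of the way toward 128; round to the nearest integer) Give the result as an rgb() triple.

#929494 is rgb(146, 148, 148).
Lerp each channel 42% toward 128:
  R: 146 + 0.42×(128−146) = 146 − 7.56 = 138.44 → 138
  G: 148 − 8.4 = 139.6 → 140
  B: 148 + 0.42×(128−148) = 148 − 8.4 = 139.6 → 140

rgb(138, 140, 140)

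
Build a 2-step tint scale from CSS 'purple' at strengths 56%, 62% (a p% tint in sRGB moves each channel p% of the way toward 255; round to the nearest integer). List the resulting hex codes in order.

#c78fc7, #cf9ecf

CSS purple is rgb(128, 0, 128).
56%: (128 + 71.12 = 199.12→199, 0 + 142.8 = 142.8→143, 128 + 71.12 = 199.12→199) → #c78fc7
62%: (128 + 78.74 = 206.74→207, 0 + 158.1 = 158.1→158, 128 + 78.74 = 206.74→207) → #cf9ecf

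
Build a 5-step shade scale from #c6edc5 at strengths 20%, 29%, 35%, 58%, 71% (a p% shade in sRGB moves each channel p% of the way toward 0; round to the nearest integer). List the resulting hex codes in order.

#9ebe9e, #8da88c, #819a80, #536453, #394539

#c6edc5 is rgb(198, 237, 197).
20%: (198 − 39.6 = 158.4→158, 237 − 47.4 = 189.6→190, 197 − 39.4 = 157.6→158) → #9ebe9e
29%: (198 − 57.42 = 140.58→141, 237 − 68.73 = 168.27→168, 197 − 57.13 = 139.87→140) → #8da88c
35%: (198 − 69.3 = 128.7→129, 237 − 82.95 = 154.05→154, 197 − 68.95 = 128.05→128) → #819a80
58%: (198 − 114.84 = 83.16→83, 237 − 137.46 = 99.54→100, 197 − 114.26 = 82.74→83) → #536453
71%: (198 − 140.58 = 57.42→57, 237 − 168.27 = 68.73→69, 197 − 139.87 = 57.13→57) → #394539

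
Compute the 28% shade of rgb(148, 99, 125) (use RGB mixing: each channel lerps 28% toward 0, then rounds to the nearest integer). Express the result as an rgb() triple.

rgb(107, 71, 90)

Per channel, c → c + 0.28(0 − c):
  R: 148 + 0.28×(0−148) = 148 − 41.44 = 106.56 → 107
  G: 99 + 0.28×(0−99) = 99 − 27.72 = 71.28 → 71
  B: 125 − 35 = 90 → 90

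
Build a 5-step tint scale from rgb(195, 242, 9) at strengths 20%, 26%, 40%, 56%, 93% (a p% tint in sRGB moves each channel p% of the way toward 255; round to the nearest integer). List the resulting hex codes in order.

20%: (195 + 12 = 207→207, 242 + 2.6 = 244.6→245, 9 + 49.2 = 58.2→58) → #CFF53A
26%: (195 + 15.6 = 210.6→211, 242 + 3.38 = 245.38→245, 9 + 63.96 = 72.96→73) → #D3F549
40%: (195 + 24 = 219→219, 242 + 5.2 = 247.2→247, 9 + 98.4 = 107.4→107) → #DBF76B
56%: (195 + 33.6 = 228.6→229, 242 + 7.28 = 249.28→249, 9 + 137.76 = 146.76→147) → #E5F993
93%: (195 + 55.8 = 250.8→251, 242 + 12.09 = 254.09→254, 9 + 228.78 = 237.78→238) → #FBFEEE

#CFF53A, #D3F549, #DBF76B, #E5F993, #FBFEEE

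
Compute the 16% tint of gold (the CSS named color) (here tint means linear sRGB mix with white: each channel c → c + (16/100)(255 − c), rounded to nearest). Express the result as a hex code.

CSS gold is rgb(255, 215, 0).
Lerp each channel 16% toward 255:
  R: 255 + 0.16×(255−255) = 255 + 0 = 255 → 255
  G: 215 + 0.16×(255−215) = 215 + 6.4 = 221.4 → 221
  B: 0 + 0.16×(255−0) = 0 + 40.8 = 40.8 → 41
rgb(255, 221, 41) = #ffdd29.

#ffdd29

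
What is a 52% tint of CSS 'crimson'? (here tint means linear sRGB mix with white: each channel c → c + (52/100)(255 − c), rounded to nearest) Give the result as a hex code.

#ee8ea1

CSS crimson is rgb(220, 20, 60).
Lerp each channel 52% toward 255:
  R: 220 + 0.52×(255−220) = 220 + 18.2 = 238.2 → 238
  G: 20 + 122.2 = 142.2 → 142
  B: 60 + 0.52×(255−60) = 60 + 101.4 = 161.4 → 161
rgb(238, 142, 161) = #ee8ea1.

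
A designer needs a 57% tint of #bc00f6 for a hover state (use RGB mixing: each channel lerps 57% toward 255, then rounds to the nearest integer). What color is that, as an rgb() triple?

#bc00f6 is rgb(188, 0, 246).
Lerp each channel 57% toward 255:
  R: 188 + 0.57×(255−188) = 188 + 38.19 = 226.19 → 226
  G: 0 + 0.57×(255−0) = 0 + 145.35 = 145.35 → 145
  B: 246 + 0.57×(255−246) = 246 + 5.13 = 251.13 → 251

rgb(226, 145, 251)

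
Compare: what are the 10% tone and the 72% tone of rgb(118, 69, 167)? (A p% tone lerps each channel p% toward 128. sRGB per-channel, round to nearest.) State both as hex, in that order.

#774BA3, #7D6F8B

10% tone:
  R: 118 + 1 = 119 → 119
  G: 69 + 0.1×(128−69) = 69 + 5.9 = 74.9 → 75
  B: 167 + 0.1×(128−167) = 167 − 3.9 = 163.1 → 163
  → #774BA3
72% tone:
  R: 118 + 0.72×(128−118) = 118 + 7.2 = 125.2 → 125
  G: 69 + 42.48 = 111.48 → 111
  B: 167 + 0.72×(128−167) = 167 − 28.08 = 138.92 → 139
  → #7D6F8B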